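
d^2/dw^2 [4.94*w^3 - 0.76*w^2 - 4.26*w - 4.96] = 29.64*w - 1.52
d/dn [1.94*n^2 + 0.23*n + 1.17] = 3.88*n + 0.23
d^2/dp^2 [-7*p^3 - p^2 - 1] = -42*p - 2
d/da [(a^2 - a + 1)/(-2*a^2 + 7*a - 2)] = 5*(a^2 - 1)/(4*a^4 - 28*a^3 + 57*a^2 - 28*a + 4)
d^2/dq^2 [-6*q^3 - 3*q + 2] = -36*q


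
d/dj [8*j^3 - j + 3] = 24*j^2 - 1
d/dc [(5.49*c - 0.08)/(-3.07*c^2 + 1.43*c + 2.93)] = (16.8543*c^2 - 0.491199999999999*c + 16.2001)/(9.4249*c^4 - 8.7802*c^3 - 15.9453*c^2 + 8.3798*c + 8.5849)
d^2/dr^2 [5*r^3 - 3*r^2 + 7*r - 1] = 30*r - 6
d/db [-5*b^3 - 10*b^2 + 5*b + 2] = -15*b^2 - 20*b + 5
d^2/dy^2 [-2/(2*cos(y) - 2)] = (cos(y) + 2)/(cos(y) - 1)^2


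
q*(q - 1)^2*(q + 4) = q^4 + 2*q^3 - 7*q^2 + 4*q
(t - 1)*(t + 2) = t^2 + t - 2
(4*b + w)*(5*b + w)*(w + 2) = 20*b^2*w + 40*b^2 + 9*b*w^2 + 18*b*w + w^3 + 2*w^2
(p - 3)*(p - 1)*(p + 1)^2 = p^4 - 2*p^3 - 4*p^2 + 2*p + 3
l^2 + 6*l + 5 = (l + 1)*(l + 5)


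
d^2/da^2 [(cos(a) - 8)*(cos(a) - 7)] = 15*cos(a) - 2*cos(2*a)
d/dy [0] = 0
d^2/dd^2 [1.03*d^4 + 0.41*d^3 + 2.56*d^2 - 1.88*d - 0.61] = 12.36*d^2 + 2.46*d + 5.12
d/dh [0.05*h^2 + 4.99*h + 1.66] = 0.1*h + 4.99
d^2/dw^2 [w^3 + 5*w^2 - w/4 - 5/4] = 6*w + 10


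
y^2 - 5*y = y*(y - 5)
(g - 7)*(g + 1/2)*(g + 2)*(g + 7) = g^4 + 5*g^3/2 - 48*g^2 - 245*g/2 - 49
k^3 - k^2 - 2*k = k*(k - 2)*(k + 1)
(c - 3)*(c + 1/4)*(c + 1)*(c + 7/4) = c^4 - 105*c^2/16 - 55*c/8 - 21/16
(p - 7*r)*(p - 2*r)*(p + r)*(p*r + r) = p^4*r - 8*p^3*r^2 + p^3*r + 5*p^2*r^3 - 8*p^2*r^2 + 14*p*r^4 + 5*p*r^3 + 14*r^4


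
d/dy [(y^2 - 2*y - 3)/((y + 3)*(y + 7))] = 12*(y^2 + 4*y - 1)/(y^4 + 20*y^3 + 142*y^2 + 420*y + 441)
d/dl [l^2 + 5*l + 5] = 2*l + 5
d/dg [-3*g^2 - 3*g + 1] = -6*g - 3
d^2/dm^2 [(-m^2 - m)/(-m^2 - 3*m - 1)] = 2*(-2*m^3 - 3*m^2 - 3*m - 2)/(m^6 + 9*m^5 + 30*m^4 + 45*m^3 + 30*m^2 + 9*m + 1)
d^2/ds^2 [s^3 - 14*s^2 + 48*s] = 6*s - 28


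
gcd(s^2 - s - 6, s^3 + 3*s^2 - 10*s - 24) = s^2 - s - 6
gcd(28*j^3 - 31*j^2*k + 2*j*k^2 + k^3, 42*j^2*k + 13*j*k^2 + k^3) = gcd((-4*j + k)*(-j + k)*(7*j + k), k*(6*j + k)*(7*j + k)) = 7*j + k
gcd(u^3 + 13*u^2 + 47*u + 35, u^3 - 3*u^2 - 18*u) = 1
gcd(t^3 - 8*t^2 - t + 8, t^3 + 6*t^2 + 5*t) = t + 1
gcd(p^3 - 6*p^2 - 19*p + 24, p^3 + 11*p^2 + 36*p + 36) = p + 3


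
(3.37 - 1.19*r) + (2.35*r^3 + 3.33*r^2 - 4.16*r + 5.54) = 2.35*r^3 + 3.33*r^2 - 5.35*r + 8.91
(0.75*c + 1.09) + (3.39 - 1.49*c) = 4.48 - 0.74*c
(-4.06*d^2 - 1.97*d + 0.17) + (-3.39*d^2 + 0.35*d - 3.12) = -7.45*d^2 - 1.62*d - 2.95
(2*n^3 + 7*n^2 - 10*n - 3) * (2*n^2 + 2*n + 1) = 4*n^5 + 18*n^4 - 4*n^3 - 19*n^2 - 16*n - 3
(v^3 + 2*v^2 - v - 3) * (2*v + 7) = 2*v^4 + 11*v^3 + 12*v^2 - 13*v - 21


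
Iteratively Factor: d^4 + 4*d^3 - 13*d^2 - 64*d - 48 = (d + 4)*(d^3 - 13*d - 12) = (d + 1)*(d + 4)*(d^2 - d - 12) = (d + 1)*(d + 3)*(d + 4)*(d - 4)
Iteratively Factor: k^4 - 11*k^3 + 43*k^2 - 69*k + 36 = (k - 3)*(k^3 - 8*k^2 + 19*k - 12) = (k - 3)^2*(k^2 - 5*k + 4) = (k - 3)^2*(k - 1)*(k - 4)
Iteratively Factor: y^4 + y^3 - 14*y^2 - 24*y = (y - 4)*(y^3 + 5*y^2 + 6*y) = (y - 4)*(y + 2)*(y^2 + 3*y) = y*(y - 4)*(y + 2)*(y + 3)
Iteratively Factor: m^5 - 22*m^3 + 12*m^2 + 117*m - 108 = (m - 3)*(m^4 + 3*m^3 - 13*m^2 - 27*m + 36) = (m - 3)*(m + 3)*(m^3 - 13*m + 12) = (m - 3)*(m + 3)*(m + 4)*(m^2 - 4*m + 3) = (m - 3)^2*(m + 3)*(m + 4)*(m - 1)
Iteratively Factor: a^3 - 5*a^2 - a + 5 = (a + 1)*(a^2 - 6*a + 5) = (a - 5)*(a + 1)*(a - 1)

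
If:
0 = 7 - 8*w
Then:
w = 7/8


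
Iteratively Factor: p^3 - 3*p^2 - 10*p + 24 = (p + 3)*(p^2 - 6*p + 8) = (p - 2)*(p + 3)*(p - 4)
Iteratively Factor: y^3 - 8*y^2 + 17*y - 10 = (y - 5)*(y^2 - 3*y + 2) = (y - 5)*(y - 2)*(y - 1)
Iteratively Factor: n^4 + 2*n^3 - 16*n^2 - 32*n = (n - 4)*(n^3 + 6*n^2 + 8*n) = (n - 4)*(n + 4)*(n^2 + 2*n) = n*(n - 4)*(n + 4)*(n + 2)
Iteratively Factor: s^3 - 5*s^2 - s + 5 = (s - 1)*(s^2 - 4*s - 5) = (s - 5)*(s - 1)*(s + 1)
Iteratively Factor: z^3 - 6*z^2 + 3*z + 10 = (z - 2)*(z^2 - 4*z - 5) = (z - 5)*(z - 2)*(z + 1)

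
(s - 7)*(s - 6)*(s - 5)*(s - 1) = s^4 - 19*s^3 + 125*s^2 - 317*s + 210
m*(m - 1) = m^2 - m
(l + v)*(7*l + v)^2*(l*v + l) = 49*l^4*v + 49*l^4 + 63*l^3*v^2 + 63*l^3*v + 15*l^2*v^3 + 15*l^2*v^2 + l*v^4 + l*v^3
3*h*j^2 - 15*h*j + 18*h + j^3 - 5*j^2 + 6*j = (3*h + j)*(j - 3)*(j - 2)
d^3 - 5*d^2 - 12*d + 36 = (d - 6)*(d - 2)*(d + 3)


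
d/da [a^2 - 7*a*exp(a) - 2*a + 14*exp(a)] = -7*a*exp(a) + 2*a + 7*exp(a) - 2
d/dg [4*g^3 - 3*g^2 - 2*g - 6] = 12*g^2 - 6*g - 2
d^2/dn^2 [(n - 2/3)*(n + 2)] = 2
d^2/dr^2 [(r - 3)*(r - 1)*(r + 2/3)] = 6*r - 20/3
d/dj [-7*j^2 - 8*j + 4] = -14*j - 8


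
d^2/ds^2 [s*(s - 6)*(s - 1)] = 6*s - 14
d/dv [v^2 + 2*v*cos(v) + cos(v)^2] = -2*v*sin(v) + 2*v - sin(2*v) + 2*cos(v)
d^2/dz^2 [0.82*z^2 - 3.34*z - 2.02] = 1.64000000000000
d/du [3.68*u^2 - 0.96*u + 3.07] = 7.36*u - 0.96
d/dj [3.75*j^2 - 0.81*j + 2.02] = 7.5*j - 0.81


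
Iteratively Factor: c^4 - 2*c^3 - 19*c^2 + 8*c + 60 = (c + 2)*(c^3 - 4*c^2 - 11*c + 30) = (c - 2)*(c + 2)*(c^2 - 2*c - 15) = (c - 5)*(c - 2)*(c + 2)*(c + 3)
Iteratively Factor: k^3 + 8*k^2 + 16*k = (k)*(k^2 + 8*k + 16) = k*(k + 4)*(k + 4)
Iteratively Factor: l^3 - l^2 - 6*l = (l + 2)*(l^2 - 3*l) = (l - 3)*(l + 2)*(l)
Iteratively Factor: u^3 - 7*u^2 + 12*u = (u - 4)*(u^2 - 3*u) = (u - 4)*(u - 3)*(u)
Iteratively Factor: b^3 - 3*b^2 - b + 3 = (b - 3)*(b^2 - 1) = (b - 3)*(b + 1)*(b - 1)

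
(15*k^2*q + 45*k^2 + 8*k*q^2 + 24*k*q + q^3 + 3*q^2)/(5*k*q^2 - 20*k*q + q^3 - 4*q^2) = (3*k*q + 9*k + q^2 + 3*q)/(q*(q - 4))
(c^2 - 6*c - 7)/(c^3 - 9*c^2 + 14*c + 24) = (c - 7)/(c^2 - 10*c + 24)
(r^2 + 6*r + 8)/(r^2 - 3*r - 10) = (r + 4)/(r - 5)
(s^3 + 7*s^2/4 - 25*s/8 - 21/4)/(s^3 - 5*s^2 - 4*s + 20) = (s^2 - s/4 - 21/8)/(s^2 - 7*s + 10)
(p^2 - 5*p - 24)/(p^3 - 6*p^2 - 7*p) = (-p^2 + 5*p + 24)/(p*(-p^2 + 6*p + 7))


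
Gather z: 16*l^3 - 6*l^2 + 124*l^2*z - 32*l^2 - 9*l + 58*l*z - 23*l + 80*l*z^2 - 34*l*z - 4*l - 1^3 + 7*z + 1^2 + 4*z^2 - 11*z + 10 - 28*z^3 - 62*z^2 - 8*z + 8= 16*l^3 - 38*l^2 - 36*l - 28*z^3 + z^2*(80*l - 58) + z*(124*l^2 + 24*l - 12) + 18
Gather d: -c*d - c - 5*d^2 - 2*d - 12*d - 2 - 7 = -c - 5*d^2 + d*(-c - 14) - 9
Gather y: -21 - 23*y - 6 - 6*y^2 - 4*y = -6*y^2 - 27*y - 27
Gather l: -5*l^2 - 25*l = -5*l^2 - 25*l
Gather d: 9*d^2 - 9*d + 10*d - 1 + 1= 9*d^2 + d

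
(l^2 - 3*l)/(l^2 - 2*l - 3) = l/(l + 1)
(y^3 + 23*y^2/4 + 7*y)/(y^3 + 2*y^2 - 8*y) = (y + 7/4)/(y - 2)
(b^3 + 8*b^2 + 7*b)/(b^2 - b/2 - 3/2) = 2*b*(b + 7)/(2*b - 3)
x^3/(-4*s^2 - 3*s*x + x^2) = x^3/(-4*s^2 - 3*s*x + x^2)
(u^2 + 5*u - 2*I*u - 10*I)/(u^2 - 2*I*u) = (u + 5)/u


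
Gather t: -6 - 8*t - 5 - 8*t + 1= -16*t - 10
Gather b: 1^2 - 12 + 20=9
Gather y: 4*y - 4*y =0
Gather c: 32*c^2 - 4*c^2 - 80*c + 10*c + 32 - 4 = 28*c^2 - 70*c + 28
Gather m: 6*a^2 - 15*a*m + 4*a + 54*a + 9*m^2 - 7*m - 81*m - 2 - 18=6*a^2 + 58*a + 9*m^2 + m*(-15*a - 88) - 20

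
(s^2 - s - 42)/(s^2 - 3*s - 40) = (-s^2 + s + 42)/(-s^2 + 3*s + 40)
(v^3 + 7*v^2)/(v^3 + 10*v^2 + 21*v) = v/(v + 3)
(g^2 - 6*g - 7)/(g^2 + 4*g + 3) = (g - 7)/(g + 3)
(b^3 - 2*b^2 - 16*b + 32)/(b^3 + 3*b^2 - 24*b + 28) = (b^2 - 16)/(b^2 + 5*b - 14)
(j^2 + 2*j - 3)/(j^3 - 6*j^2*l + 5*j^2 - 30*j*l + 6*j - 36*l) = (j - 1)/(j^2 - 6*j*l + 2*j - 12*l)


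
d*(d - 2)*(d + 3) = d^3 + d^2 - 6*d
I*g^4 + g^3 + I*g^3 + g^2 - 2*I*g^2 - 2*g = g*(g - 1)*(g + 2)*(I*g + 1)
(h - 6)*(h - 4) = h^2 - 10*h + 24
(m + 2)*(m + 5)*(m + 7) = m^3 + 14*m^2 + 59*m + 70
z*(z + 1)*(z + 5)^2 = z^4 + 11*z^3 + 35*z^2 + 25*z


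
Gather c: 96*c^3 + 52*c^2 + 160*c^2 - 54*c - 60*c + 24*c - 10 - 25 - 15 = 96*c^3 + 212*c^2 - 90*c - 50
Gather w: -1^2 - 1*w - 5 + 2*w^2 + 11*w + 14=2*w^2 + 10*w + 8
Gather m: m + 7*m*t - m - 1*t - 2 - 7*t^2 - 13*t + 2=7*m*t - 7*t^2 - 14*t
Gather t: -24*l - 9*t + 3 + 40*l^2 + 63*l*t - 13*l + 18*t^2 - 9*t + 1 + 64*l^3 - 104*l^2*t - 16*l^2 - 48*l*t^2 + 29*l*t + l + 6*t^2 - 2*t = 64*l^3 + 24*l^2 - 36*l + t^2*(24 - 48*l) + t*(-104*l^2 + 92*l - 20) + 4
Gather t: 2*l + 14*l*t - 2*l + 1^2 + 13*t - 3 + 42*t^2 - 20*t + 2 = 42*t^2 + t*(14*l - 7)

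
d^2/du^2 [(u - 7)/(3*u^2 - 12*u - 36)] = 2*((11 - 3*u)*(-u^2 + 4*u + 12) - 4*(u - 7)*(u - 2)^2)/(3*(-u^2 + 4*u + 12)^3)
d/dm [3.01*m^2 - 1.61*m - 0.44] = 6.02*m - 1.61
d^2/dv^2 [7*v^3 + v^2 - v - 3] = 42*v + 2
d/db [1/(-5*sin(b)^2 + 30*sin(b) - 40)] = 2*(sin(b) - 3)*cos(b)/(5*(sin(b)^2 - 6*sin(b) + 8)^2)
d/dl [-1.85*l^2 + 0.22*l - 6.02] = 0.22 - 3.7*l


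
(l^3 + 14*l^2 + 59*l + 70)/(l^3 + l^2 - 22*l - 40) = (l^2 + 12*l + 35)/(l^2 - l - 20)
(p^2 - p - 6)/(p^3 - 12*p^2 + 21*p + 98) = (p - 3)/(p^2 - 14*p + 49)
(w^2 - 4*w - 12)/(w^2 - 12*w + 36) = (w + 2)/(w - 6)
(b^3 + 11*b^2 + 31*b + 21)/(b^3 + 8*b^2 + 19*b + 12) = (b + 7)/(b + 4)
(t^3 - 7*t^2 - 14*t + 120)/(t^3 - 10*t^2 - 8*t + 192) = (t - 5)/(t - 8)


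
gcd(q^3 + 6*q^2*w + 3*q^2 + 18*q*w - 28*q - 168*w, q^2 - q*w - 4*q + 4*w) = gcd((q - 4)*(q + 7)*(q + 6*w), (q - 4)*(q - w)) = q - 4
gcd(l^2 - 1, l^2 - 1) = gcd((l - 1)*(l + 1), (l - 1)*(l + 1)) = l^2 - 1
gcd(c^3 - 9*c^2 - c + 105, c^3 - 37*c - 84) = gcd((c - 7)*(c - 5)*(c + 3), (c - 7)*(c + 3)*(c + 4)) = c^2 - 4*c - 21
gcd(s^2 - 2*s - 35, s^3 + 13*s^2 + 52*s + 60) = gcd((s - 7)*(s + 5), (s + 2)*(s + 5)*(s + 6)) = s + 5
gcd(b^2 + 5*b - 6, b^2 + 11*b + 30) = b + 6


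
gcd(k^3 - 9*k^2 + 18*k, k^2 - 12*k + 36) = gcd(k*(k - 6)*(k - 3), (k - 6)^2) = k - 6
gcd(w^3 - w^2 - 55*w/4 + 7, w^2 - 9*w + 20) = w - 4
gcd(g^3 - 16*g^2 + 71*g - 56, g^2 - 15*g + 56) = g^2 - 15*g + 56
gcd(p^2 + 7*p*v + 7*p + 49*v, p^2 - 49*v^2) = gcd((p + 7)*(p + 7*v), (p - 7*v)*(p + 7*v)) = p + 7*v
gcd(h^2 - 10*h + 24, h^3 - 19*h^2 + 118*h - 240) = h - 6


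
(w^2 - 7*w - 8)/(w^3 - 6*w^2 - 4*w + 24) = (w^2 - 7*w - 8)/(w^3 - 6*w^2 - 4*w + 24)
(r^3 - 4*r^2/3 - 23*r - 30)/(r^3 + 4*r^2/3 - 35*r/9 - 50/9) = 3*(r^2 - 3*r - 18)/(3*r^2 - r - 10)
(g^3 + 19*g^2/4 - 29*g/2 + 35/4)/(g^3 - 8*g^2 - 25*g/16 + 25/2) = 4*(g^2 + 6*g - 7)/(4*g^2 - 27*g - 40)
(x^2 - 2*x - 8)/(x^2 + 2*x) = (x - 4)/x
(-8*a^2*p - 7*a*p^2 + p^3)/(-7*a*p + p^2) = (8*a^2 + 7*a*p - p^2)/(7*a - p)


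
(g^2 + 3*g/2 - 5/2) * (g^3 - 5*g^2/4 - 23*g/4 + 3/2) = g^5 + g^4/4 - 81*g^3/8 - 4*g^2 + 133*g/8 - 15/4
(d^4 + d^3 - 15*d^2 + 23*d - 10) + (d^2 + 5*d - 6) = d^4 + d^3 - 14*d^2 + 28*d - 16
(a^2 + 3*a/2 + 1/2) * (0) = 0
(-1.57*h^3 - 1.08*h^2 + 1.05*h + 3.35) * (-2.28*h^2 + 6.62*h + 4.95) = 3.5796*h^5 - 7.931*h^4 - 17.3151*h^3 - 6.033*h^2 + 27.3745*h + 16.5825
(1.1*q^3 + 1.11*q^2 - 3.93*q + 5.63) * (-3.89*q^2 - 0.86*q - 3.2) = -4.279*q^5 - 5.2639*q^4 + 10.8131*q^3 - 22.0729*q^2 + 7.7342*q - 18.016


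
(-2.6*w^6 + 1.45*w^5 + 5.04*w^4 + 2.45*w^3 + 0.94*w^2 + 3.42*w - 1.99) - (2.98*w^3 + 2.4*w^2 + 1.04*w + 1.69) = -2.6*w^6 + 1.45*w^5 + 5.04*w^4 - 0.53*w^3 - 1.46*w^2 + 2.38*w - 3.68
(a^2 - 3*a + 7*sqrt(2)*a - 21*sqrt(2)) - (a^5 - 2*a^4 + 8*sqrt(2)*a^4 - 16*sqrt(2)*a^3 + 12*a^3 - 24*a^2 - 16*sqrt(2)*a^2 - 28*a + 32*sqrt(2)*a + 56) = -a^5 - 8*sqrt(2)*a^4 + 2*a^4 - 12*a^3 + 16*sqrt(2)*a^3 + 16*sqrt(2)*a^2 + 25*a^2 - 25*sqrt(2)*a + 25*a - 56 - 21*sqrt(2)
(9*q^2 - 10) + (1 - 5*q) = 9*q^2 - 5*q - 9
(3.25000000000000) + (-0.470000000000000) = 2.78000000000000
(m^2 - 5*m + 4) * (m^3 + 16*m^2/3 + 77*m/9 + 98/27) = m^5 + m^4/3 - 127*m^3/9 - 481*m^2/27 + 434*m/27 + 392/27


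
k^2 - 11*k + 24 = (k - 8)*(k - 3)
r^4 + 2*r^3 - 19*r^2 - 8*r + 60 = (r - 3)*(r - 2)*(r + 2)*(r + 5)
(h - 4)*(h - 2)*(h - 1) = h^3 - 7*h^2 + 14*h - 8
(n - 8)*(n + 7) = n^2 - n - 56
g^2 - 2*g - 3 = (g - 3)*(g + 1)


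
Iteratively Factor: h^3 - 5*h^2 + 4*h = (h - 1)*(h^2 - 4*h) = (h - 4)*(h - 1)*(h)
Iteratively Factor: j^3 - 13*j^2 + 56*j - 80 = (j - 4)*(j^2 - 9*j + 20) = (j - 5)*(j - 4)*(j - 4)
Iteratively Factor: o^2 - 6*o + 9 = (o - 3)*(o - 3)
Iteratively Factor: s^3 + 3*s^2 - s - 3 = (s - 1)*(s^2 + 4*s + 3) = (s - 1)*(s + 3)*(s + 1)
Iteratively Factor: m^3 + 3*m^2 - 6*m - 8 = (m - 2)*(m^2 + 5*m + 4) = (m - 2)*(m + 1)*(m + 4)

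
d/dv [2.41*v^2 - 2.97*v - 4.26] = 4.82*v - 2.97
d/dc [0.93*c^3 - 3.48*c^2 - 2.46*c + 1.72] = 2.79*c^2 - 6.96*c - 2.46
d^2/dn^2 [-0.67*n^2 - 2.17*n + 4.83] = -1.34000000000000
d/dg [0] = 0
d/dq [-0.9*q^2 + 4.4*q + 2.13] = 4.4 - 1.8*q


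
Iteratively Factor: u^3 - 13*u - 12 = (u + 1)*(u^2 - u - 12) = (u - 4)*(u + 1)*(u + 3)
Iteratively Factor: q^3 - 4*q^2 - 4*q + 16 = (q - 4)*(q^2 - 4) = (q - 4)*(q + 2)*(q - 2)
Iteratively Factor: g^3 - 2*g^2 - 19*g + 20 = (g + 4)*(g^2 - 6*g + 5) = (g - 1)*(g + 4)*(g - 5)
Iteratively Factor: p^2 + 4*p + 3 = (p + 3)*(p + 1)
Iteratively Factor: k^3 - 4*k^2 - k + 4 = (k + 1)*(k^2 - 5*k + 4) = (k - 1)*(k + 1)*(k - 4)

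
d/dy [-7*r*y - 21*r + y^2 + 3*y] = -7*r + 2*y + 3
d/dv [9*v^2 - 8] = 18*v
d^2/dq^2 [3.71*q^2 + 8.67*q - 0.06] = 7.42000000000000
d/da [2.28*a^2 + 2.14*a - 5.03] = 4.56*a + 2.14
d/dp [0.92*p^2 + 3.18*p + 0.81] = 1.84*p + 3.18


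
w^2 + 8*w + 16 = (w + 4)^2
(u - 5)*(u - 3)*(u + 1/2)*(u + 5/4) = u^4 - 25*u^3/4 + 13*u^2/8 + 85*u/4 + 75/8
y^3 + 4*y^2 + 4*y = y*(y + 2)^2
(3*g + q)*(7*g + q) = 21*g^2 + 10*g*q + q^2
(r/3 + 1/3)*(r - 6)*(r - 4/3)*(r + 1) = r^4/3 - 16*r^3/9 - 17*r^2/9 + 26*r/9 + 8/3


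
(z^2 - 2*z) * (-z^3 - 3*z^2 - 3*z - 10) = -z^5 - z^4 + 3*z^3 - 4*z^2 + 20*z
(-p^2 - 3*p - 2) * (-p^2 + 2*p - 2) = p^4 + p^3 - 2*p^2 + 2*p + 4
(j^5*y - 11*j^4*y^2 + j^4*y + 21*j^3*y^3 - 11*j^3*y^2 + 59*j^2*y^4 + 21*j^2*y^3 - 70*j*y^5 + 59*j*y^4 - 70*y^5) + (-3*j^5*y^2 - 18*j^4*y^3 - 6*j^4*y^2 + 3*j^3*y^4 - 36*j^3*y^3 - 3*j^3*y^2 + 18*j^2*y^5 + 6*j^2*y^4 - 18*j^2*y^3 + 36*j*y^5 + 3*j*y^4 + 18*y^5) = -3*j^5*y^2 + j^5*y - 18*j^4*y^3 - 17*j^4*y^2 + j^4*y + 3*j^3*y^4 - 15*j^3*y^3 - 14*j^3*y^2 + 18*j^2*y^5 + 65*j^2*y^4 + 3*j^2*y^3 - 34*j*y^5 + 62*j*y^4 - 52*y^5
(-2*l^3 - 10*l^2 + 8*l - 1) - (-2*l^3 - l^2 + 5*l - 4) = -9*l^2 + 3*l + 3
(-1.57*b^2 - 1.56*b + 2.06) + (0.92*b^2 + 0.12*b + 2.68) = -0.65*b^2 - 1.44*b + 4.74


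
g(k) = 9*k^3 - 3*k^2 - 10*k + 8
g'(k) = 27*k^2 - 6*k - 10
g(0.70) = 2.62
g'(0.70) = -0.97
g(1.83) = 34.81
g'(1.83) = 69.44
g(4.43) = 687.27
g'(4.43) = 493.29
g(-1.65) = -24.10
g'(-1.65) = 73.41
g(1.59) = 20.69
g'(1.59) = 48.72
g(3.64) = 365.91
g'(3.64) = 325.90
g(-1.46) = -11.80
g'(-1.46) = 56.31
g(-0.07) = 8.68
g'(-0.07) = -9.45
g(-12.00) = -15856.00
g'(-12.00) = 3950.00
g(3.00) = 194.00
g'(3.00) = 215.00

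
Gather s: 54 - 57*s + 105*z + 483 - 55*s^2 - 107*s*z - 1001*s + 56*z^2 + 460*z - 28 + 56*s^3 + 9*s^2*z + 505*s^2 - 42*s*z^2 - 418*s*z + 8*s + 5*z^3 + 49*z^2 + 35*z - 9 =56*s^3 + s^2*(9*z + 450) + s*(-42*z^2 - 525*z - 1050) + 5*z^3 + 105*z^2 + 600*z + 500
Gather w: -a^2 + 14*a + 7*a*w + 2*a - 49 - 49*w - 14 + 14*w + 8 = -a^2 + 16*a + w*(7*a - 35) - 55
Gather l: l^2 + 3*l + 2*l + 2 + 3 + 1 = l^2 + 5*l + 6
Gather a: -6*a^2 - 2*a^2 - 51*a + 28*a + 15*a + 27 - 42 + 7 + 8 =-8*a^2 - 8*a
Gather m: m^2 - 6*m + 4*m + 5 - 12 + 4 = m^2 - 2*m - 3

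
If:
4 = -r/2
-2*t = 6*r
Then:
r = -8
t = 24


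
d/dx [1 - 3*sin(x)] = -3*cos(x)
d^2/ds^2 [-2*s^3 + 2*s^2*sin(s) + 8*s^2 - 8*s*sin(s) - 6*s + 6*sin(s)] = -2*s^2*sin(s) + 8*sqrt(2)*s*sin(s + pi/4) - 12*s - 2*sin(s) - 16*cos(s) + 16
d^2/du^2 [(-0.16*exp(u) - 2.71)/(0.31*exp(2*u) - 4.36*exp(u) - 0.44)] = (-0.015376*exp(4*u) - 1.25798*exp(3*u) + 10.857564*exp(2*u) - 52.687648*exp(u) + 5.167888)*exp(u)/(0.029791*exp(6*u) - 1.256988*exp(5*u) + 17.552076*exp(4*u) - 79.313632*exp(3*u) - 24.912624*exp(2*u) - 2.532288*exp(u) - 0.085184)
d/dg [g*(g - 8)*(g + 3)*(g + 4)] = 4*g^3 - 3*g^2 - 88*g - 96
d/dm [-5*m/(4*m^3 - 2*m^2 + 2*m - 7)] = 5*(8*m^3 - 2*m^2 + 7)/(16*m^6 - 16*m^5 + 20*m^4 - 64*m^3 + 32*m^2 - 28*m + 49)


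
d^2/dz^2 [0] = 0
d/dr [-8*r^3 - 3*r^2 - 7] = 6*r*(-4*r - 1)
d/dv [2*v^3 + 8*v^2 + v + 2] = 6*v^2 + 16*v + 1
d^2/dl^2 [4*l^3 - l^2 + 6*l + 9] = 24*l - 2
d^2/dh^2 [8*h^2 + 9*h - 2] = 16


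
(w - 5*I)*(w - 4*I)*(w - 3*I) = w^3 - 12*I*w^2 - 47*w + 60*I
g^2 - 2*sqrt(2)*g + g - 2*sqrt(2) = (g + 1)*(g - 2*sqrt(2))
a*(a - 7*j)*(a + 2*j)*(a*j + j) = a^4*j - 5*a^3*j^2 + a^3*j - 14*a^2*j^3 - 5*a^2*j^2 - 14*a*j^3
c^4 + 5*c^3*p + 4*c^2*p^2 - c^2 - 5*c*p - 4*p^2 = (c - 1)*(c + 1)*(c + p)*(c + 4*p)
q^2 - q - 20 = (q - 5)*(q + 4)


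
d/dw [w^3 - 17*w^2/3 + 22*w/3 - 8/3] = 3*w^2 - 34*w/3 + 22/3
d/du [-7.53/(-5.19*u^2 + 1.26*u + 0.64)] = (9.4878 - 78.1614*u)/(-5.19*u^2 + 1.26*u + 0.64)^2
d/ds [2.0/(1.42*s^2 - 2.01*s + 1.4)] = (4.02 - 5.68*s)/(1.42*s^2 - 2.01*s + 1.4)^2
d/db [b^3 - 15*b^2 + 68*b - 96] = 3*b^2 - 30*b + 68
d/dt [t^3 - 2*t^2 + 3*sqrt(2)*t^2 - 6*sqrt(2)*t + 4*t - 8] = 3*t^2 - 4*t + 6*sqrt(2)*t - 6*sqrt(2) + 4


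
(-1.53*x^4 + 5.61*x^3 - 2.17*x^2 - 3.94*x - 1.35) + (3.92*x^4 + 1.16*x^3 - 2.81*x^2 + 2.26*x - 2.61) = 2.39*x^4 + 6.77*x^3 - 4.98*x^2 - 1.68*x - 3.96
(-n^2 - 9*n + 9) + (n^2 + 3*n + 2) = 11 - 6*n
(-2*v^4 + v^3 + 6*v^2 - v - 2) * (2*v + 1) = -4*v^5 + 13*v^3 + 4*v^2 - 5*v - 2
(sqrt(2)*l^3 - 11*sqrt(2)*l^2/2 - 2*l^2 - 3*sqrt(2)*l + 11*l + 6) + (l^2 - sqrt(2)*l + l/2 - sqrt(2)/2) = sqrt(2)*l^3 - 11*sqrt(2)*l^2/2 - l^2 - 4*sqrt(2)*l + 23*l/2 - sqrt(2)/2 + 6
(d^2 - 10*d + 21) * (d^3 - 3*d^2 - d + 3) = d^5 - 13*d^4 + 50*d^3 - 50*d^2 - 51*d + 63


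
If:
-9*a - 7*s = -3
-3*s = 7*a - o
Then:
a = 1/3 - 7*s/9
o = 7/3 - 22*s/9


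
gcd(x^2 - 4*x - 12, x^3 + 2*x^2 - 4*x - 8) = x + 2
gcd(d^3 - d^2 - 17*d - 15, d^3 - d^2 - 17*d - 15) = d^3 - d^2 - 17*d - 15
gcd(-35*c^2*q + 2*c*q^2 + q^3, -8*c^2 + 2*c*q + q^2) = 1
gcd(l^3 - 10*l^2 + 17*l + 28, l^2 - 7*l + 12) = l - 4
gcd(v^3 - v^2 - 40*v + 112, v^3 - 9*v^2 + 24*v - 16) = v^2 - 8*v + 16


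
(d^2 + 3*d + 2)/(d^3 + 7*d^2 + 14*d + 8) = 1/(d + 4)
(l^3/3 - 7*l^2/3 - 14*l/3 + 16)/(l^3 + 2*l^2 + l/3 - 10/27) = 9*(l^3 - 7*l^2 - 14*l + 48)/(27*l^3 + 54*l^2 + 9*l - 10)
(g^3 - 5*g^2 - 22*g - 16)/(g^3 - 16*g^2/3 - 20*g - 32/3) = 3*(g + 1)/(3*g + 2)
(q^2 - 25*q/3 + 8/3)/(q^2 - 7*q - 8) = (q - 1/3)/(q + 1)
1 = 1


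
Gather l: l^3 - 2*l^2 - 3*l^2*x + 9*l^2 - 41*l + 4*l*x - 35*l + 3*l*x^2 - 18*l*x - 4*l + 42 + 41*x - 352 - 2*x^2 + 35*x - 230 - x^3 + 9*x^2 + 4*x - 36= l^3 + l^2*(7 - 3*x) + l*(3*x^2 - 14*x - 80) - x^3 + 7*x^2 + 80*x - 576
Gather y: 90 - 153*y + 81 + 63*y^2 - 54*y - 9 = 63*y^2 - 207*y + 162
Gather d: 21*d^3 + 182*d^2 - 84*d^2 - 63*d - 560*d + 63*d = 21*d^3 + 98*d^2 - 560*d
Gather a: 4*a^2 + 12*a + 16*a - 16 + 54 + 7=4*a^2 + 28*a + 45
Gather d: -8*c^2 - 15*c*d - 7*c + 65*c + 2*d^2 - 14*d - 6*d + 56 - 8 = -8*c^2 + 58*c + 2*d^2 + d*(-15*c - 20) + 48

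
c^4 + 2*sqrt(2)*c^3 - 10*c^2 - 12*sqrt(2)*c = c*(c - 2*sqrt(2))*(c + sqrt(2))*(c + 3*sqrt(2))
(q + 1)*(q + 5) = q^2 + 6*q + 5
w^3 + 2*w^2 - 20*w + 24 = (w - 2)^2*(w + 6)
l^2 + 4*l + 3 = (l + 1)*(l + 3)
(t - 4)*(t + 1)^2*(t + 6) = t^4 + 4*t^3 - 19*t^2 - 46*t - 24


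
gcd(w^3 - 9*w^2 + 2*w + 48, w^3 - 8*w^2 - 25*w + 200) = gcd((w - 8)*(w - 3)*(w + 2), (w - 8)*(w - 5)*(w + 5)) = w - 8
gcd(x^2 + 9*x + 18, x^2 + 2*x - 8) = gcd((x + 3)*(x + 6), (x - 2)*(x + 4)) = 1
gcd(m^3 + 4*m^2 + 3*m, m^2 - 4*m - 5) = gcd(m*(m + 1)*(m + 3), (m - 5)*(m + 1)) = m + 1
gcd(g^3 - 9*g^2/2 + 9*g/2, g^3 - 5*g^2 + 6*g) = g^2 - 3*g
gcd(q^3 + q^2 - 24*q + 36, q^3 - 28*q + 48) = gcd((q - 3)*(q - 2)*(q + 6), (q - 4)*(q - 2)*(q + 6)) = q^2 + 4*q - 12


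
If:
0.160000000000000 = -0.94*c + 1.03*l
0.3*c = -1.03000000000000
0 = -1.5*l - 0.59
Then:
No Solution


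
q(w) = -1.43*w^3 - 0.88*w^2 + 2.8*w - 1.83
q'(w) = -4.29*w^2 - 1.76*w + 2.8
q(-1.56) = -2.91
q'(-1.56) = -4.89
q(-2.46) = 7.24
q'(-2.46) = -18.83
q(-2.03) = 0.82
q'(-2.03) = -11.31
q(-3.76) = 51.22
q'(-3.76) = -51.23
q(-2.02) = 0.71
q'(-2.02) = -11.15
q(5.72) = -282.23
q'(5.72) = -147.63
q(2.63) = -26.57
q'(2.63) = -31.50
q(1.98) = -10.84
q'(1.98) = -17.50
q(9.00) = -1090.38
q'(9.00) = -360.53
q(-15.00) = 4584.42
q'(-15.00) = -936.05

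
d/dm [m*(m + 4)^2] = (m + 4)*(3*m + 4)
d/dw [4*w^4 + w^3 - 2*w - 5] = 16*w^3 + 3*w^2 - 2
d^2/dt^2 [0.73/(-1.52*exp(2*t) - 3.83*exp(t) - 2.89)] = (-0.73*(3.04*exp(t) + 3.83)*(6.08*exp(t) + 7.66)*exp(t) + (4.4384*exp(t) + 2.7959)*(1.52*exp(2*t) + 3.83*exp(t) + 2.89))*exp(t)/(1.52*exp(2*t) + 3.83*exp(t) + 2.89)^3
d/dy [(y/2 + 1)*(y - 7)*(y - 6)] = 3*y^2/2 - 11*y + 8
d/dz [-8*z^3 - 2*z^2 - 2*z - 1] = -24*z^2 - 4*z - 2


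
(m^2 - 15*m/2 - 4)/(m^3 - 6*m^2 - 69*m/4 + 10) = 2*(2*m + 1)/(4*m^2 + 8*m - 5)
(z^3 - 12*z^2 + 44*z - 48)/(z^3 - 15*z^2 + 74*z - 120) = (z - 2)/(z - 5)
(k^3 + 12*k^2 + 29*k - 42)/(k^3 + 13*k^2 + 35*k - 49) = (k + 6)/(k + 7)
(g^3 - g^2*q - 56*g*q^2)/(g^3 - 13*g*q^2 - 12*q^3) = g*(-g^2 + g*q + 56*q^2)/(-g^3 + 13*g*q^2 + 12*q^3)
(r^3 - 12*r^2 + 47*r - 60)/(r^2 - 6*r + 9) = (r^2 - 9*r + 20)/(r - 3)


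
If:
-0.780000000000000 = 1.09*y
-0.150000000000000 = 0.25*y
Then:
No Solution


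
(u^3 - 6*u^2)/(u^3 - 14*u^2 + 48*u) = u/(u - 8)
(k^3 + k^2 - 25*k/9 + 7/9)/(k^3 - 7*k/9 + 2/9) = (3*k^2 + 4*k - 7)/(3*k^2 + k - 2)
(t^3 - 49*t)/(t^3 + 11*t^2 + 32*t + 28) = t*(t - 7)/(t^2 + 4*t + 4)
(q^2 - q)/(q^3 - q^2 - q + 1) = q/(q^2 - 1)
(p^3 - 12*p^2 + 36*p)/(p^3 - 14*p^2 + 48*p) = (p - 6)/(p - 8)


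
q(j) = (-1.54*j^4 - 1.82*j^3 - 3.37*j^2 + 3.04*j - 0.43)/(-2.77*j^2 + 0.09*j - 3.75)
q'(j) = (5.54*j - 0.09)*(-1.54*j^4 - 1.82*j^3 - 3.37*j^2 + 3.04*j - 0.43)/(-2.77*j^2 + 0.09*j - 3.75)^2 + (-6.16*j^3 - 5.46*j^2 - 6.74*j + 3.04)/(-2.77*j^2 + 0.09*j - 3.75) = (8.5316*j^5 + 4.6256*j^4 + 22.7724*j^3 + 28.5925*j^2 + 22.8928*j - 11.3613)/(7.6729*j^4 - 0.4986*j^3 + 20.7831*j^2 - 0.675*j + 14.0625)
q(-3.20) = 4.52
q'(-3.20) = -2.78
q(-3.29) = 4.78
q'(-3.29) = -2.88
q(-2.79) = 3.48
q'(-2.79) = -2.31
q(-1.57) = 1.48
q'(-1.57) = -1.03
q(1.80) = 2.60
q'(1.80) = 2.95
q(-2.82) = 3.55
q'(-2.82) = -2.34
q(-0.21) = 0.31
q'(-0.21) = -1.00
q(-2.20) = 2.31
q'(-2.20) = -1.65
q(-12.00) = 72.60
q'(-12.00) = -12.66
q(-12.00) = 72.60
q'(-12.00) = -12.66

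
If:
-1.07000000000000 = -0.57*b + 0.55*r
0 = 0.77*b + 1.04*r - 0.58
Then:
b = 1.41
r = -0.49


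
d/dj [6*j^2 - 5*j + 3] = 12*j - 5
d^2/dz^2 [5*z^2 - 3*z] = 10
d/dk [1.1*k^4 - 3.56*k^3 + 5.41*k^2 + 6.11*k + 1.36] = 4.4*k^3 - 10.68*k^2 + 10.82*k + 6.11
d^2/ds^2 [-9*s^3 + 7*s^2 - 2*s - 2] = 14 - 54*s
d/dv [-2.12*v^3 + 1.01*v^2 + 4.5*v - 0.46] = -6.36*v^2 + 2.02*v + 4.5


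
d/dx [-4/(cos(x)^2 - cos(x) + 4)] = 4*(1 - 2*cos(x))*sin(x)/(sin(x)^2 + cos(x) - 5)^2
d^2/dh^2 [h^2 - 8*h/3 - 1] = 2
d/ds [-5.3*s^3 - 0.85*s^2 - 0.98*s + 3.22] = -15.9*s^2 - 1.7*s - 0.98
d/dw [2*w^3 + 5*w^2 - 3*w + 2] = 6*w^2 + 10*w - 3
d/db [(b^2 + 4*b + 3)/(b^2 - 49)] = 4*(-b^2 - 26*b - 49)/(b^4 - 98*b^2 + 2401)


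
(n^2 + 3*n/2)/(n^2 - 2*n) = (n + 3/2)/(n - 2)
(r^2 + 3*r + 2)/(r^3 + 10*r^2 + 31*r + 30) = (r + 1)/(r^2 + 8*r + 15)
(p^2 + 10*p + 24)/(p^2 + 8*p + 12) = (p + 4)/(p + 2)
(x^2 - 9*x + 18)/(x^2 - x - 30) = (x - 3)/(x + 5)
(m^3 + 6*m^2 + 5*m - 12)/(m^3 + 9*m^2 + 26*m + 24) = (m - 1)/(m + 2)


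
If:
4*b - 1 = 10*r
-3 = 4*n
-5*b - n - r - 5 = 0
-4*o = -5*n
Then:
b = -83/108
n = -3/4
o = -15/16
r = -11/27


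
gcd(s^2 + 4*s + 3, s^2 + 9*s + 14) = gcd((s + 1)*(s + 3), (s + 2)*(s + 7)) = 1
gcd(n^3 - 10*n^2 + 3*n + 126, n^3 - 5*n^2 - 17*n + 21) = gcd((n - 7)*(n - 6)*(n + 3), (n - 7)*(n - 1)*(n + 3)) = n^2 - 4*n - 21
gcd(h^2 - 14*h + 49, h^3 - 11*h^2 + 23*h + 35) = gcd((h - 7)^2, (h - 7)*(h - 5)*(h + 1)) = h - 7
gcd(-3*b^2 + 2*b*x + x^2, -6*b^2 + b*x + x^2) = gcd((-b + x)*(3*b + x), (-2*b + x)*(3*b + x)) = 3*b + x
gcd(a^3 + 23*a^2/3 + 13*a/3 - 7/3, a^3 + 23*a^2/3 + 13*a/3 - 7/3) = a^3 + 23*a^2/3 + 13*a/3 - 7/3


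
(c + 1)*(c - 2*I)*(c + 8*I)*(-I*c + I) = -I*c^4 + 6*c^3 - 15*I*c^2 - 6*c + 16*I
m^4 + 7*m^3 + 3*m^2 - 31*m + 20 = (m - 1)^2*(m + 4)*(m + 5)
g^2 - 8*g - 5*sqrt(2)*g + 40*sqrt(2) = (g - 8)*(g - 5*sqrt(2))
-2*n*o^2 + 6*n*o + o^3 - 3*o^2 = o*(-2*n + o)*(o - 3)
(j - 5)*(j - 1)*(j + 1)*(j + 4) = j^4 - j^3 - 21*j^2 + j + 20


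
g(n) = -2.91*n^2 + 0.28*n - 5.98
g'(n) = 0.28 - 5.82*n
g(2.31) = -20.86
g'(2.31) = -13.16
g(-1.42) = -12.25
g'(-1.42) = 8.54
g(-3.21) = -36.86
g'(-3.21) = 18.96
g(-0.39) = -6.53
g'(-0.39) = 2.55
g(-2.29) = -21.88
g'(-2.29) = 13.61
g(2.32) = -20.99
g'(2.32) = -13.22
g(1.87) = -15.63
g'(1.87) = -10.60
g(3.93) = -49.82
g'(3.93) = -22.59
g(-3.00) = -33.01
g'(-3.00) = 17.74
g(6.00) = -109.06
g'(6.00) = -34.64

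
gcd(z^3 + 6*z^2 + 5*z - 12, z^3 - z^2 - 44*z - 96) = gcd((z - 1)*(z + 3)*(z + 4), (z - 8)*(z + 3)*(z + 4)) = z^2 + 7*z + 12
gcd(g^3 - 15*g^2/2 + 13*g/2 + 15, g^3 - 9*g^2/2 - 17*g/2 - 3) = g^2 - 5*g - 6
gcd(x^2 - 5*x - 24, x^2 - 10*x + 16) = x - 8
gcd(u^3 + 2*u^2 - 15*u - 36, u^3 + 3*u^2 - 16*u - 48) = u^2 - u - 12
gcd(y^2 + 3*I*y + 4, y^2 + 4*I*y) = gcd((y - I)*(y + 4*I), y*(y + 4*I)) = y + 4*I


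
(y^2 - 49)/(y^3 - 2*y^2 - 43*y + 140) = (y - 7)/(y^2 - 9*y + 20)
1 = 1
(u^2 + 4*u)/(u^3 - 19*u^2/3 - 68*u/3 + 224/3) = 3*u/(3*u^2 - 31*u + 56)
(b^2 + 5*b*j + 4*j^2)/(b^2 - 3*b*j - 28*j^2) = (b + j)/(b - 7*j)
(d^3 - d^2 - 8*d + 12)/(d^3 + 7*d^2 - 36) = (d - 2)/(d + 6)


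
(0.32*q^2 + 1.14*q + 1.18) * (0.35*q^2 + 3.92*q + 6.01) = 0.112*q^4 + 1.6534*q^3 + 6.805*q^2 + 11.477*q + 7.0918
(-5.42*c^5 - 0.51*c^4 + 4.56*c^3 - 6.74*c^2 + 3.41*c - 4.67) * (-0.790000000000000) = 4.2818*c^5 + 0.4029*c^4 - 3.6024*c^3 + 5.3246*c^2 - 2.6939*c + 3.6893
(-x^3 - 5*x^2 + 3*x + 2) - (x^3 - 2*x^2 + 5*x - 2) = -2*x^3 - 3*x^2 - 2*x + 4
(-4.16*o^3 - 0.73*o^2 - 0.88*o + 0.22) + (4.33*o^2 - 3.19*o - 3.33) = -4.16*o^3 + 3.6*o^2 - 4.07*o - 3.11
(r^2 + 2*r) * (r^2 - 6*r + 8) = r^4 - 4*r^3 - 4*r^2 + 16*r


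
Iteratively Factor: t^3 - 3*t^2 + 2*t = (t - 2)*(t^2 - t) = (t - 2)*(t - 1)*(t)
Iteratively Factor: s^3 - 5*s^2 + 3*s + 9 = (s + 1)*(s^2 - 6*s + 9) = (s - 3)*(s + 1)*(s - 3)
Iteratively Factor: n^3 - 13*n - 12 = (n + 3)*(n^2 - 3*n - 4) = (n - 4)*(n + 3)*(n + 1)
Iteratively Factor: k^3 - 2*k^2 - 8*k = (k)*(k^2 - 2*k - 8) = k*(k + 2)*(k - 4)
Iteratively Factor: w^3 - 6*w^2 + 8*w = (w - 2)*(w^2 - 4*w) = w*(w - 2)*(w - 4)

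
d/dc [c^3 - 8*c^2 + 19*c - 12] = 3*c^2 - 16*c + 19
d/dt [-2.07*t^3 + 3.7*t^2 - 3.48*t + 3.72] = -6.21*t^2 + 7.4*t - 3.48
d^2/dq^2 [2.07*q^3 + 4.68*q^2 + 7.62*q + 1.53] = 12.42*q + 9.36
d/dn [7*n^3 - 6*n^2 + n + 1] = 21*n^2 - 12*n + 1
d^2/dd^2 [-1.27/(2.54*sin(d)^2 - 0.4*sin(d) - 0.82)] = (-32.774128*sin(d)^4 + 3.87096*sin(d)^3 + 38.377368*sin(d)^2 - 7.32536*sin(d) + 5.696712)/(-2.54*sin(d)^2 + 0.4*sin(d) + 0.82)^3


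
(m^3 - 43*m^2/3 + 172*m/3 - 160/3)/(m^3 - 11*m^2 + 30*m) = (3*m^2 - 28*m + 32)/(3*m*(m - 6))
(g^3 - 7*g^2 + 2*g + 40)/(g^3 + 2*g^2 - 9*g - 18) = (g^2 - 9*g + 20)/(g^2 - 9)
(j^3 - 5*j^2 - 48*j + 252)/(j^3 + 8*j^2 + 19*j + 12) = (j^3 - 5*j^2 - 48*j + 252)/(j^3 + 8*j^2 + 19*j + 12)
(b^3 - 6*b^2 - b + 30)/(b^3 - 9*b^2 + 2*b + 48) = (b - 5)/(b - 8)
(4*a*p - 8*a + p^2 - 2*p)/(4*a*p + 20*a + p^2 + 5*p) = (p - 2)/(p + 5)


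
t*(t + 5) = t^2 + 5*t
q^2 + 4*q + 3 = (q + 1)*(q + 3)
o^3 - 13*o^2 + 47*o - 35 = (o - 7)*(o - 5)*(o - 1)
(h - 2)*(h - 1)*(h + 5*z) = h^3 + 5*h^2*z - 3*h^2 - 15*h*z + 2*h + 10*z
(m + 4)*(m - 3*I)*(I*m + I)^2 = -m^4 - 6*m^3 + 3*I*m^3 - 9*m^2 + 18*I*m^2 - 4*m + 27*I*m + 12*I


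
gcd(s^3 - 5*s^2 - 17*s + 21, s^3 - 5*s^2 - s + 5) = s - 1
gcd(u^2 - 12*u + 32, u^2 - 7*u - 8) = u - 8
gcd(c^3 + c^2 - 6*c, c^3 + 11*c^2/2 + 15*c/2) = c^2 + 3*c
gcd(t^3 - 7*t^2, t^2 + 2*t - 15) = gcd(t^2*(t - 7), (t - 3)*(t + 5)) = 1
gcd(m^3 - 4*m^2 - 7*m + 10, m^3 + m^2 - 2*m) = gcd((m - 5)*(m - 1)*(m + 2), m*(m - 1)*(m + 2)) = m^2 + m - 2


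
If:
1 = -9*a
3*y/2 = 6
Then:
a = -1/9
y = 4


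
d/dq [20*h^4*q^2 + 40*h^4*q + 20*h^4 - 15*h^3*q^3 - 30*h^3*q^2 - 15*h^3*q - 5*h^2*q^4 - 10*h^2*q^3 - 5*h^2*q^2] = h^2*(40*h^2*q + 40*h^2 - 45*h*q^2 - 60*h*q - 15*h - 20*q^3 - 30*q^2 - 10*q)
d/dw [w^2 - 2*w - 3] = 2*w - 2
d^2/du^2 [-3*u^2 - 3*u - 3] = -6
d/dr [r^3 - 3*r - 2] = 3*r^2 - 3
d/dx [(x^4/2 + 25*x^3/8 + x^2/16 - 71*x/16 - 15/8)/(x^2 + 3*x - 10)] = (8*x^5 + 61*x^4 - 10*x^3 - 713*x^2 + 20*x + 400)/(8*(x^4 + 6*x^3 - 11*x^2 - 60*x + 100))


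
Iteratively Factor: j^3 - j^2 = (j - 1)*(j^2) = j*(j - 1)*(j)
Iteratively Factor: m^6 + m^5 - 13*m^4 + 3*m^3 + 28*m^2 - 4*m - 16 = (m - 2)*(m^5 + 3*m^4 - 7*m^3 - 11*m^2 + 6*m + 8) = (m - 2)*(m - 1)*(m^4 + 4*m^3 - 3*m^2 - 14*m - 8) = (m - 2)*(m - 1)*(m + 1)*(m^3 + 3*m^2 - 6*m - 8) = (m - 2)^2*(m - 1)*(m + 1)*(m^2 + 5*m + 4) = (m - 2)^2*(m - 1)*(m + 1)*(m + 4)*(m + 1)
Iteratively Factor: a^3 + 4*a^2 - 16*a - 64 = (a + 4)*(a^2 - 16) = (a - 4)*(a + 4)*(a + 4)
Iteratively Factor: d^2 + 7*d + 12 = (d + 4)*(d + 3)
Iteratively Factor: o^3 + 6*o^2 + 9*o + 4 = (o + 4)*(o^2 + 2*o + 1) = (o + 1)*(o + 4)*(o + 1)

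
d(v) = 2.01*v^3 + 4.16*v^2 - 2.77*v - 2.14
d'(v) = 6.03*v^2 + 8.32*v - 2.77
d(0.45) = -2.36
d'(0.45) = 2.20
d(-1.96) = 4.14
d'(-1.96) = 4.09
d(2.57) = 52.34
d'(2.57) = 58.44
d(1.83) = 19.04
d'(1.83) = 32.65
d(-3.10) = -13.46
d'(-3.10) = 29.39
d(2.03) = 26.19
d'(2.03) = 38.97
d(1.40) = 7.65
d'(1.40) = 20.70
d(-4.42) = -82.19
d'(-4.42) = 78.26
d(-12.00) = -2843.14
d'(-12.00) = 765.71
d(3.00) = 81.26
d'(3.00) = 76.46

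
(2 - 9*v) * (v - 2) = -9*v^2 + 20*v - 4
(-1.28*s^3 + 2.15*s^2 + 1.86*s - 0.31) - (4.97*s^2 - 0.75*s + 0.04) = -1.28*s^3 - 2.82*s^2 + 2.61*s - 0.35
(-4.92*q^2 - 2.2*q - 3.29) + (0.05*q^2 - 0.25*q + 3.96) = -4.87*q^2 - 2.45*q + 0.67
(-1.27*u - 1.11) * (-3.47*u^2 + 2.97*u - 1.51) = 4.4069*u^3 + 0.0798000000000001*u^2 - 1.379*u + 1.6761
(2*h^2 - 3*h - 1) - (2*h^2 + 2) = -3*h - 3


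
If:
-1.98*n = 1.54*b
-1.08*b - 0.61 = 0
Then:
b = -0.56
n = 0.44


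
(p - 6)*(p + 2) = p^2 - 4*p - 12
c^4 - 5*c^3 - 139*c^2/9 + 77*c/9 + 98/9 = (c - 7)*(c - 1)*(c + 2/3)*(c + 7/3)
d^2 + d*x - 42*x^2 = (d - 6*x)*(d + 7*x)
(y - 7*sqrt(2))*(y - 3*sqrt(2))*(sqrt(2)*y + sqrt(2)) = sqrt(2)*y^3 - 20*y^2 + sqrt(2)*y^2 - 20*y + 42*sqrt(2)*y + 42*sqrt(2)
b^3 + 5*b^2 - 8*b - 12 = (b - 2)*(b + 1)*(b + 6)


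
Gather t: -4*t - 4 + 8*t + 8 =4*t + 4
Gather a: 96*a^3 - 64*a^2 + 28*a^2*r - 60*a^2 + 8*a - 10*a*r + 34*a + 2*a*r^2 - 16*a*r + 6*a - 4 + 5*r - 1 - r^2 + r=96*a^3 + a^2*(28*r - 124) + a*(2*r^2 - 26*r + 48) - r^2 + 6*r - 5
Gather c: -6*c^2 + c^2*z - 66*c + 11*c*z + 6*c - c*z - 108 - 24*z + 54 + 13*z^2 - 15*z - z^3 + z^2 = c^2*(z - 6) + c*(10*z - 60) - z^3 + 14*z^2 - 39*z - 54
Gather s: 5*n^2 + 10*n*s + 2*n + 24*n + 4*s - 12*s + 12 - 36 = 5*n^2 + 26*n + s*(10*n - 8) - 24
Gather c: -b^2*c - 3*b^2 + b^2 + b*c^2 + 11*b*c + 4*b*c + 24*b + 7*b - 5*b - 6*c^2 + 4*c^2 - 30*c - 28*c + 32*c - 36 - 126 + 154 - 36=-2*b^2 + 26*b + c^2*(b - 2) + c*(-b^2 + 15*b - 26) - 44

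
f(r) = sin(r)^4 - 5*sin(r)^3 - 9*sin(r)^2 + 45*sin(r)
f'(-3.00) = -46.76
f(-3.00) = -6.52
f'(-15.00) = -37.42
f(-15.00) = -31.52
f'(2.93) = -39.69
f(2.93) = 9.01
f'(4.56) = -6.72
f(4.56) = -47.49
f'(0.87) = 15.65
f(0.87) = 27.25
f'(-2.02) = -20.03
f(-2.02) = -43.53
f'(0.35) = 34.97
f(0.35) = 14.18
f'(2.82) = -35.99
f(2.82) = 13.18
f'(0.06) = 43.79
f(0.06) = 2.66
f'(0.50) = 29.28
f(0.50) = 19.01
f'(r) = 4*sin(r)^3*cos(r) - 15*sin(r)^2*cos(r) - 18*sin(r)*cos(r) + 45*cos(r)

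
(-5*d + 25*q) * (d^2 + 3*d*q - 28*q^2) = -5*d^3 + 10*d^2*q + 215*d*q^2 - 700*q^3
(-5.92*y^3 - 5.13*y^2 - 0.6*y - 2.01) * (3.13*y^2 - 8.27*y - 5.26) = -18.5296*y^5 + 32.9015*y^4 + 71.6863*y^3 + 25.6545*y^2 + 19.7787*y + 10.5726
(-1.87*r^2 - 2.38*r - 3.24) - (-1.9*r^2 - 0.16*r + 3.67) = 0.0299999999999998*r^2 - 2.22*r - 6.91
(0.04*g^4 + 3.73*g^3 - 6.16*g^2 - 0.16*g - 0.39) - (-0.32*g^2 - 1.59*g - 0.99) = 0.04*g^4 + 3.73*g^3 - 5.84*g^2 + 1.43*g + 0.6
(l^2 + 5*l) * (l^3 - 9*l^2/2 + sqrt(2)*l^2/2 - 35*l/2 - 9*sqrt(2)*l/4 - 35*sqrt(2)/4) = l^5 + l^4/2 + sqrt(2)*l^4/2 - 40*l^3 + sqrt(2)*l^3/4 - 175*l^2/2 - 20*sqrt(2)*l^2 - 175*sqrt(2)*l/4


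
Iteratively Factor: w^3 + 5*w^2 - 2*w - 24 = (w + 4)*(w^2 + w - 6) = (w - 2)*(w + 4)*(w + 3)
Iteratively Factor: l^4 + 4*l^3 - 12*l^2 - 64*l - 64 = (l + 2)*(l^3 + 2*l^2 - 16*l - 32) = (l - 4)*(l + 2)*(l^2 + 6*l + 8) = (l - 4)*(l + 2)*(l + 4)*(l + 2)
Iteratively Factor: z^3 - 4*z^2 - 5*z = (z + 1)*(z^2 - 5*z) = z*(z + 1)*(z - 5)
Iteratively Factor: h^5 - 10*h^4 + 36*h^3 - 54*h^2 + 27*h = (h)*(h^4 - 10*h^3 + 36*h^2 - 54*h + 27) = h*(h - 3)*(h^3 - 7*h^2 + 15*h - 9) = h*(h - 3)^2*(h^2 - 4*h + 3) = h*(h - 3)^3*(h - 1)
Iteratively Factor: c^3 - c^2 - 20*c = (c + 4)*(c^2 - 5*c) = c*(c + 4)*(c - 5)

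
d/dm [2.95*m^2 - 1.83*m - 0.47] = 5.9*m - 1.83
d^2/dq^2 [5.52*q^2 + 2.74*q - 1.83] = 11.0400000000000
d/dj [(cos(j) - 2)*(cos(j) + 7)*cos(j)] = (-3*cos(j)^2 - 10*cos(j) + 14)*sin(j)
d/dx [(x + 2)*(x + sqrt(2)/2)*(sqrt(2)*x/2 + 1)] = 3*sqrt(2)*x^2/2 + 2*sqrt(2)*x + 3*x + sqrt(2)/2 + 3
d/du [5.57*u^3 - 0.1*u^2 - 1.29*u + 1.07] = 16.71*u^2 - 0.2*u - 1.29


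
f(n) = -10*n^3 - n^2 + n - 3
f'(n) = -30*n^2 - 2*n + 1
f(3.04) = -290.15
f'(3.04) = -282.33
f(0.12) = -2.91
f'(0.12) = 0.33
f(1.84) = -66.84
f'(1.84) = -104.25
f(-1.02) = 5.55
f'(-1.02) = -28.17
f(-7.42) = 4019.71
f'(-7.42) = -1635.85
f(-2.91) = 232.04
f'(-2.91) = -247.22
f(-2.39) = 125.42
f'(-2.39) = -165.58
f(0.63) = -5.27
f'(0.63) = -12.17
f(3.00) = -279.00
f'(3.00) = -275.00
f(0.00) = -3.00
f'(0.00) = 1.00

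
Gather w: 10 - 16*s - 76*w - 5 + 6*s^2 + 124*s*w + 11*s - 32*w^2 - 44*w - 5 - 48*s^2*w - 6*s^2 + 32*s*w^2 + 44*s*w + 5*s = w^2*(32*s - 32) + w*(-48*s^2 + 168*s - 120)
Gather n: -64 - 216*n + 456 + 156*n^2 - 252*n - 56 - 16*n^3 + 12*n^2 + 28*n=-16*n^3 + 168*n^2 - 440*n + 336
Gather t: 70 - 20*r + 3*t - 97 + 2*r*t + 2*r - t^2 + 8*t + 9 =-18*r - t^2 + t*(2*r + 11) - 18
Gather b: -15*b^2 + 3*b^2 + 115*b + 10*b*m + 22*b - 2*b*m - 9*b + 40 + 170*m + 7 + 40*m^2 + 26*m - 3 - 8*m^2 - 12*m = -12*b^2 + b*(8*m + 128) + 32*m^2 + 184*m + 44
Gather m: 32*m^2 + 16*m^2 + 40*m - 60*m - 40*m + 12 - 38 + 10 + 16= 48*m^2 - 60*m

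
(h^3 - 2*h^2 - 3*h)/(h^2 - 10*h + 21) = h*(h + 1)/(h - 7)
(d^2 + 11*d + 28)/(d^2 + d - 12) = (d + 7)/(d - 3)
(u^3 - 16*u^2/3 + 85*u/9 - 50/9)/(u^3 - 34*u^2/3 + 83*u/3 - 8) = (9*u^3 - 48*u^2 + 85*u - 50)/(3*(3*u^3 - 34*u^2 + 83*u - 24))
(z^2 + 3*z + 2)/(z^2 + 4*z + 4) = (z + 1)/(z + 2)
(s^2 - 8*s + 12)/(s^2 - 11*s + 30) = (s - 2)/(s - 5)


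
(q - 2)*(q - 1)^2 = q^3 - 4*q^2 + 5*q - 2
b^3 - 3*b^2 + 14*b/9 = b*(b - 7/3)*(b - 2/3)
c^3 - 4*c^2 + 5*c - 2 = (c - 2)*(c - 1)^2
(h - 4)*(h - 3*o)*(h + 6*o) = h^3 + 3*h^2*o - 4*h^2 - 18*h*o^2 - 12*h*o + 72*o^2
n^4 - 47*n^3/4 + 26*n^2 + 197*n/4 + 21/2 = (n - 7)*(n - 6)*(n + 1/4)*(n + 1)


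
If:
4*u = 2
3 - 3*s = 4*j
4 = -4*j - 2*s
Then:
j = -9/2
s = 7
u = 1/2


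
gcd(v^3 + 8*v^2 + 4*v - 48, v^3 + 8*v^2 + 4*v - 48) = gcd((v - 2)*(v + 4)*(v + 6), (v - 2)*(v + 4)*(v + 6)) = v^3 + 8*v^2 + 4*v - 48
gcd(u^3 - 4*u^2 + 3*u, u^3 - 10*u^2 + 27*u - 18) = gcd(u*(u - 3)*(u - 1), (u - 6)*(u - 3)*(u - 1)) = u^2 - 4*u + 3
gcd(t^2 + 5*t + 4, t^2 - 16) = t + 4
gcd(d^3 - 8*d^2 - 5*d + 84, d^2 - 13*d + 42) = d - 7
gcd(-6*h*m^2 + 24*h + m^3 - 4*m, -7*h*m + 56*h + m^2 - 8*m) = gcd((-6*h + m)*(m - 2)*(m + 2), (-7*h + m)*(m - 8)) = 1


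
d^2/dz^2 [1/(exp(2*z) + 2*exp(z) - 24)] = 2*(4*(exp(z) + 1)^2*exp(z) - (2*exp(z) + 1)*(exp(2*z) + 2*exp(z) - 24))*exp(z)/(exp(2*z) + 2*exp(z) - 24)^3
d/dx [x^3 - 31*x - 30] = 3*x^2 - 31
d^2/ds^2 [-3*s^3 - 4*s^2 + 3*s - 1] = -18*s - 8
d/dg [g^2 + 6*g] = 2*g + 6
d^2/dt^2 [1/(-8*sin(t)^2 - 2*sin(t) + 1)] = 2*(128*sin(t)^4 + 24*sin(t)^3 - 174*sin(t)^2 - 47*sin(t) - 12)/(8*sin(t)^2 + 2*sin(t) - 1)^3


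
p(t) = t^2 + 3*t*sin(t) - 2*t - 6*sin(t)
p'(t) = 3*t*cos(t) + 2*t + 3*sin(t) - 6*cos(t) - 2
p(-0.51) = 4.96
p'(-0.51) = -11.06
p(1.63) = -1.71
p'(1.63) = 4.32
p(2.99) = 3.41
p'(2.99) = 1.50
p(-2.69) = 18.76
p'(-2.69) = 3.97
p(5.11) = 7.29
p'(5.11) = 9.07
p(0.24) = -1.68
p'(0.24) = -5.94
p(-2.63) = 18.98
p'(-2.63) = 3.38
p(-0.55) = 5.40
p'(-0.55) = -11.19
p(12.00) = 103.90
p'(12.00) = 45.71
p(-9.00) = 112.60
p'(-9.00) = 8.83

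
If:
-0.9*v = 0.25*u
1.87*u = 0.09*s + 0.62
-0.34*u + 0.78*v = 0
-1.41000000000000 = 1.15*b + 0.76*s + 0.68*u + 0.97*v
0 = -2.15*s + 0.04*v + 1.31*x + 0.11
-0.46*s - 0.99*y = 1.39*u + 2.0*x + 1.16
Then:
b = 3.33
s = -6.89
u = 0.00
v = 0.00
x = -11.39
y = 25.04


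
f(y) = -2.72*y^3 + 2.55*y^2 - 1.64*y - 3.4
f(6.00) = -508.96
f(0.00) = -3.40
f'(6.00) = -264.80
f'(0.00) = -1.64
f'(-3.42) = -114.52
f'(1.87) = -20.64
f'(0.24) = -0.89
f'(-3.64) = -128.32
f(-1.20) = 6.94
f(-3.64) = 167.54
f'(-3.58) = -124.48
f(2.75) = -45.19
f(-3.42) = 140.84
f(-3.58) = 159.95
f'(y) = -8.16*y^2 + 5.1*y - 1.64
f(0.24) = -3.68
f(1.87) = -15.34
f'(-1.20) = -19.51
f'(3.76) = -97.83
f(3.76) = -118.10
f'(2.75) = -49.32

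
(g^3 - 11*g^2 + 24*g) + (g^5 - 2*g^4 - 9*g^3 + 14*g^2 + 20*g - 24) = g^5 - 2*g^4 - 8*g^3 + 3*g^2 + 44*g - 24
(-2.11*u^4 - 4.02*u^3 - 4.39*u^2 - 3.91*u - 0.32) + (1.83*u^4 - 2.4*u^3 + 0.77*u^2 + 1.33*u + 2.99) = -0.28*u^4 - 6.42*u^3 - 3.62*u^2 - 2.58*u + 2.67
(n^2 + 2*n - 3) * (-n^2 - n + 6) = -n^4 - 3*n^3 + 7*n^2 + 15*n - 18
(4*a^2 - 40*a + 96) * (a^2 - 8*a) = 4*a^4 - 72*a^3 + 416*a^2 - 768*a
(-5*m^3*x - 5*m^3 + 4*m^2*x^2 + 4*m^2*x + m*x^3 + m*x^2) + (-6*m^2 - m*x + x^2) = -5*m^3*x - 5*m^3 + 4*m^2*x^2 + 4*m^2*x - 6*m^2 + m*x^3 + m*x^2 - m*x + x^2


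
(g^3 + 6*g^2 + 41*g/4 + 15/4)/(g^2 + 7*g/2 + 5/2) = (2*g^2 + 7*g + 3)/(2*(g + 1))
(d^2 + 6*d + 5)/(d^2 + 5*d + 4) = (d + 5)/(d + 4)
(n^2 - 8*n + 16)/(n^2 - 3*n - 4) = (n - 4)/(n + 1)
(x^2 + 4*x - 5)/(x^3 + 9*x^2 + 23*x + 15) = (x - 1)/(x^2 + 4*x + 3)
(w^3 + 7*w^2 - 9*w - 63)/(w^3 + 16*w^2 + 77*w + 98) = (w^2 - 9)/(w^2 + 9*w + 14)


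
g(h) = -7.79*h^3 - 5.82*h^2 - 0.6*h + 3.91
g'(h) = -23.37*h^2 - 11.64*h - 0.6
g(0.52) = 0.93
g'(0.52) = -12.97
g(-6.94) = 2331.61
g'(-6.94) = -1045.40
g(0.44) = 1.86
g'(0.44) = -10.25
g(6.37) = -2249.59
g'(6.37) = -1023.03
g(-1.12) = 8.23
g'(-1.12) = -16.88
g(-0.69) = 4.11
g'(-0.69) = -3.69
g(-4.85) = 758.63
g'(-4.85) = -493.87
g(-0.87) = 5.16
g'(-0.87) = -8.16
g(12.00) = -14302.49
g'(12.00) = -3505.56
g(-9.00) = 5216.80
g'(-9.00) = -1788.81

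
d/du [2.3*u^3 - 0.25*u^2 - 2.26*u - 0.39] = 6.9*u^2 - 0.5*u - 2.26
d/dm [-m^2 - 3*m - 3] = -2*m - 3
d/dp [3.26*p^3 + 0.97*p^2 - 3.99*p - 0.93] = 9.78*p^2 + 1.94*p - 3.99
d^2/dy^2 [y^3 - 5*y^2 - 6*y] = 6*y - 10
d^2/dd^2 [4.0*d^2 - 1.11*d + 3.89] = 8.00000000000000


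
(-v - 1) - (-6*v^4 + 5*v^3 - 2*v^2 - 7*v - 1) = 6*v^4 - 5*v^3 + 2*v^2 + 6*v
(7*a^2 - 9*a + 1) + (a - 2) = 7*a^2 - 8*a - 1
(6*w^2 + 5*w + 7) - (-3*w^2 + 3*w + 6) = 9*w^2 + 2*w + 1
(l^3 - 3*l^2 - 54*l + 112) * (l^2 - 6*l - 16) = l^5 - 9*l^4 - 52*l^3 + 484*l^2 + 192*l - 1792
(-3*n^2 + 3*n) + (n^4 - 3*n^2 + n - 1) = n^4 - 6*n^2 + 4*n - 1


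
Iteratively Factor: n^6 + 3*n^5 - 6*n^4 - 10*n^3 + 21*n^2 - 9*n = (n + 3)*(n^5 - 6*n^3 + 8*n^2 - 3*n) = (n + 3)^2*(n^4 - 3*n^3 + 3*n^2 - n) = (n - 1)*(n + 3)^2*(n^3 - 2*n^2 + n) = (n - 1)^2*(n + 3)^2*(n^2 - n) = (n - 1)^3*(n + 3)^2*(n)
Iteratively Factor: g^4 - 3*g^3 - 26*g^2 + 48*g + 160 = (g + 4)*(g^3 - 7*g^2 + 2*g + 40) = (g - 4)*(g + 4)*(g^2 - 3*g - 10) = (g - 4)*(g + 2)*(g + 4)*(g - 5)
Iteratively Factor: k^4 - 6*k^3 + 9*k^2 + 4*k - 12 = (k - 2)*(k^3 - 4*k^2 + k + 6) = (k - 2)^2*(k^2 - 2*k - 3) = (k - 3)*(k - 2)^2*(k + 1)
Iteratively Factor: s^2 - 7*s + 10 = (s - 5)*(s - 2)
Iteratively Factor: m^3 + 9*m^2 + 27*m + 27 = (m + 3)*(m^2 + 6*m + 9) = (m + 3)^2*(m + 3)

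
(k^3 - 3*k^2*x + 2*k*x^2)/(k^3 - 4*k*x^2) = (k - x)/(k + 2*x)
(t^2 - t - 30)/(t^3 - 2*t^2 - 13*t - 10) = (-t^2 + t + 30)/(-t^3 + 2*t^2 + 13*t + 10)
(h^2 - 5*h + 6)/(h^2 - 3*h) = (h - 2)/h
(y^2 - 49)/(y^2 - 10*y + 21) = (y + 7)/(y - 3)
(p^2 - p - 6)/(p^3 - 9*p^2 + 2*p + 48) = 1/(p - 8)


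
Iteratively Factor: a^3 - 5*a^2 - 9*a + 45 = (a - 3)*(a^2 - 2*a - 15) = (a - 5)*(a - 3)*(a + 3)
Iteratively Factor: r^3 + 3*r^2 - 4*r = (r + 4)*(r^2 - r) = r*(r + 4)*(r - 1)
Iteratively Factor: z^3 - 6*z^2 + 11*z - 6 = (z - 1)*(z^2 - 5*z + 6) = (z - 3)*(z - 1)*(z - 2)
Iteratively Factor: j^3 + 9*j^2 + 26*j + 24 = (j + 4)*(j^2 + 5*j + 6) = (j + 3)*(j + 4)*(j + 2)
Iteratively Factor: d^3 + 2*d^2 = (d)*(d^2 + 2*d) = d^2*(d + 2)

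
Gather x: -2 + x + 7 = x + 5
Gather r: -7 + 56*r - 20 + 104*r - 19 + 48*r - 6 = 208*r - 52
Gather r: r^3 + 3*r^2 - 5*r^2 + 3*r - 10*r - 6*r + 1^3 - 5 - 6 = r^3 - 2*r^2 - 13*r - 10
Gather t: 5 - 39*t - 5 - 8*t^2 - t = -8*t^2 - 40*t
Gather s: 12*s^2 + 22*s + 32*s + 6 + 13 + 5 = 12*s^2 + 54*s + 24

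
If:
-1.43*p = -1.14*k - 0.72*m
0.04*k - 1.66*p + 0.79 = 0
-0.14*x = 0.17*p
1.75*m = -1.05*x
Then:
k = 0.39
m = 0.35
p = 0.49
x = -0.59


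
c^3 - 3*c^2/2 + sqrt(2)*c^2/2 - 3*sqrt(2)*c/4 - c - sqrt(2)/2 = (c - 2)*(c + 1/2)*(c + sqrt(2)/2)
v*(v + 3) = v^2 + 3*v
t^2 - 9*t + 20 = (t - 5)*(t - 4)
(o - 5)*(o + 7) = o^2 + 2*o - 35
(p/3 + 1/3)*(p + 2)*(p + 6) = p^3/3 + 3*p^2 + 20*p/3 + 4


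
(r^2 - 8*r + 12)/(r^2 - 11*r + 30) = (r - 2)/(r - 5)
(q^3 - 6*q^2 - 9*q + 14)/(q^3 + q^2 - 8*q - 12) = (q^2 - 8*q + 7)/(q^2 - q - 6)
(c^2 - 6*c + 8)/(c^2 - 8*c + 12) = (c - 4)/(c - 6)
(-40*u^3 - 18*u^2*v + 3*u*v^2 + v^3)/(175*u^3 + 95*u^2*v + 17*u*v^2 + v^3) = (-8*u^2 - 2*u*v + v^2)/(35*u^2 + 12*u*v + v^2)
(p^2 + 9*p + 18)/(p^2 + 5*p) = (p^2 + 9*p + 18)/(p*(p + 5))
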